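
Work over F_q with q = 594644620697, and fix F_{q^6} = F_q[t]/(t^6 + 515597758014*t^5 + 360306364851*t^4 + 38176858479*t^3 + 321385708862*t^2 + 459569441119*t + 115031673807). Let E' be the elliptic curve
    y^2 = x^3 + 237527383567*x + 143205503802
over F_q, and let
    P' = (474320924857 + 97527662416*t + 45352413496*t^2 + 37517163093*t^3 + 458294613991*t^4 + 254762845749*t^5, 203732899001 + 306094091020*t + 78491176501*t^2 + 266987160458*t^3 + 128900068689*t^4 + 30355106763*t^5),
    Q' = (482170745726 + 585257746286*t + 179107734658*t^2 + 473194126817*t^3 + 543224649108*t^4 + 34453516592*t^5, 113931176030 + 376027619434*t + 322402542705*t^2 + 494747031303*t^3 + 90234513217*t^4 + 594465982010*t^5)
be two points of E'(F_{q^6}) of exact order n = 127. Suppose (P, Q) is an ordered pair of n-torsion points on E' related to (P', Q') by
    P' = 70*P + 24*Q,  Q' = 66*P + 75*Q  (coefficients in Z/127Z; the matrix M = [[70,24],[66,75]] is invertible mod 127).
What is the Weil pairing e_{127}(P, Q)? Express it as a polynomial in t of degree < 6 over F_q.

The 127-Weil pairing on E[127] over F_{594644620697} is alternating-bilinear: e_{127}(P',Q') = e_{127}(P,Q)^det(M).
det(M) mod 127 = 110; its inverse in (Z/127)^* is 112 (check: 110*112 mod 127 = 1).
n = 127 = (1111111)_2 (7 bits, wt 7); accumulate f_{127,P'}(Q'+S)/f_{127,P'}(S) along the 6-step ladder.
The quotient is 210376939889 + 192071544367*t + 340343228472*t^2 + 218097724829*t^3 + 564427190076*t^4 + 351383077252*t^5.
(210376939889 + 192071544367*t + 340343228472*t^2 + 218097724829*t^3 + 564427190076*t^4 + 351383077252*t^5)^{112} mod (594644620697,f) = 162718549354 + 459466921938*t + 432065449372*t^2 + 144049722626*t^3 + 522724796366*t^4 + 166263919937*t^5.

162718549354 + 459466921938*t + 432065449372*t^2 + 144049722626*t^3 + 522724796366*t^4 + 166263919937*t^5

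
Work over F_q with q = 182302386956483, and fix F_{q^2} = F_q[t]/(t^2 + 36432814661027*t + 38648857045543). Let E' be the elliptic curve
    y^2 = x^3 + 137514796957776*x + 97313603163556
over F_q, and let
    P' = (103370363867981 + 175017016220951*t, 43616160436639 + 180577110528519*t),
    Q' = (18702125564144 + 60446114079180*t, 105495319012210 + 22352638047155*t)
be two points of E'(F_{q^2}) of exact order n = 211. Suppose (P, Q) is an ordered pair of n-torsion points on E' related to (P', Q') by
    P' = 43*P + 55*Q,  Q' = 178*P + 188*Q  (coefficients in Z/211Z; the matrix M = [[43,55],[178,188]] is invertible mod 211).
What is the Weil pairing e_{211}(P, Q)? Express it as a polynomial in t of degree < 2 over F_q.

83946856863344 + 99416441249189*t

Alternating bilinearity on E[211] (values in mu_{211} in F_{182302386956483^2}) gives e(P',Q') = e(P,Q)^det(M).
det(M) mod 211 = 193; its inverse in (Z/211)^* is 82 (check: 193*82 mod 211 = 1).
8-bit Miller (11010011) on E'/F_{182302386956483} with a'=137514796957776, b'=97313603163556: accumulate tangent/chord ratios at Q'+S and P'+S'.
e_{211}(P',Q') = 171077146509009 + 48204564627297*t.
e_{211}(P,Q) = (171077146509009 + 48204564627297*t)^{82} = 83946856863344 + 99416441249189*t.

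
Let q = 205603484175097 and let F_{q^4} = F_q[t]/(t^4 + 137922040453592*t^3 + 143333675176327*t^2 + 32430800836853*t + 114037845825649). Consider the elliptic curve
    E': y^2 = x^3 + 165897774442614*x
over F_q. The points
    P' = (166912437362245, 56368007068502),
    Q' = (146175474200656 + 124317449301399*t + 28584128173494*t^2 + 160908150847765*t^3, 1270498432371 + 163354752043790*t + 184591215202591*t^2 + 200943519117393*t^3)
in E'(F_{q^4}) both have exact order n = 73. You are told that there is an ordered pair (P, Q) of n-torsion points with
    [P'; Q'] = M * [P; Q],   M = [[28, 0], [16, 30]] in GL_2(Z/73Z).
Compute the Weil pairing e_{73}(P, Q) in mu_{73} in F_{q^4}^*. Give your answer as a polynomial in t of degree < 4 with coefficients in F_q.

Alternating bilinearity on E[73] (values in mu_{73} in F_{205603484175097^4}) gives e(P',Q') = e(P,Q)^det(M).
So e_{73}(P,Q) = e_{73}(P',Q')^{2}, since 37*2 = 1 mod 73.
7-bit Miller (1001001) on E'/F_{205603484175097} with a'=165897774442614, b'=0: accumulate tangent/chord ratios at Q'+S and P'+S'.
e_{73}(P',Q') = 84057124615441 + 126317714195091*t + 122649367031468*t^2 + 69958571281079*t^3.
Hence e(P,Q) = 95009204017683 + 147637657816425*t + 129950447317437*t^2 + 115982245892063*t^3 in F_{205603484175097^4}^*.

95009204017683 + 147637657816425*t + 129950447317437*t^2 + 115982245892063*t^3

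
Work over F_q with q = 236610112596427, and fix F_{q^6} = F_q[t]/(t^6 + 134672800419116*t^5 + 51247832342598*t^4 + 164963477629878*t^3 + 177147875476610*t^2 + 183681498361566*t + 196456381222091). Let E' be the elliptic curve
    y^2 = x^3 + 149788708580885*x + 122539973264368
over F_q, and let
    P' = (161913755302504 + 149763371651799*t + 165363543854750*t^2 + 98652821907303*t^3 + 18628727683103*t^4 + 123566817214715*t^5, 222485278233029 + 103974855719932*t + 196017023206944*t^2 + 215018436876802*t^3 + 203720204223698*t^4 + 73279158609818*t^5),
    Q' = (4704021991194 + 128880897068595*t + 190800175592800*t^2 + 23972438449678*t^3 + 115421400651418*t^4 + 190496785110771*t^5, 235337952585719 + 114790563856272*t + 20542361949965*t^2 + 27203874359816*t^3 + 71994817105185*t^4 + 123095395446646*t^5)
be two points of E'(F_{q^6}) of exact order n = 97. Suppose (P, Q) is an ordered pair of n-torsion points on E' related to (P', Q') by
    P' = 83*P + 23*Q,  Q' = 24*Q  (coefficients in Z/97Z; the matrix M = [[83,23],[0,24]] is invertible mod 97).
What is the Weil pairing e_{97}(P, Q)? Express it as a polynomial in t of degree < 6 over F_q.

e_{97}(aP+bQ,cP+dQ) = e_{97}(P,Q)^(ad-bc); with (a,b,c,d)=(83,23,0,24) this gives the det-97 law.
det(M) mod 97 = 52; its inverse in (Z/97)^* is 28 (check: 52*28 mod 97 = 1).
7-bit Miller (1100001) on E'/F_{236610112596427} with a'=149788708580885, b'=122539973264368: accumulate tangent/chord ratios at Q'+S and P'+S'.
f_P(D_Q)/f_Q(D_P) = 136343142909084 + 159270967721475*t + 144773649861996*t^2 + 220770955548722*t^3 + 86084001995097*t^4 + 122707813995815*t^5.
Thus e_{97}(P,Q) = 184432456356634 + 169743176594487*t + 55062653220636*t^2 + 134504530881410*t^3 + 202043435943436*t^4 + 72367900482317*t^5.

184432456356634 + 169743176594487*t + 55062653220636*t^2 + 134504530881410*t^3 + 202043435943436*t^4 + 72367900482317*t^5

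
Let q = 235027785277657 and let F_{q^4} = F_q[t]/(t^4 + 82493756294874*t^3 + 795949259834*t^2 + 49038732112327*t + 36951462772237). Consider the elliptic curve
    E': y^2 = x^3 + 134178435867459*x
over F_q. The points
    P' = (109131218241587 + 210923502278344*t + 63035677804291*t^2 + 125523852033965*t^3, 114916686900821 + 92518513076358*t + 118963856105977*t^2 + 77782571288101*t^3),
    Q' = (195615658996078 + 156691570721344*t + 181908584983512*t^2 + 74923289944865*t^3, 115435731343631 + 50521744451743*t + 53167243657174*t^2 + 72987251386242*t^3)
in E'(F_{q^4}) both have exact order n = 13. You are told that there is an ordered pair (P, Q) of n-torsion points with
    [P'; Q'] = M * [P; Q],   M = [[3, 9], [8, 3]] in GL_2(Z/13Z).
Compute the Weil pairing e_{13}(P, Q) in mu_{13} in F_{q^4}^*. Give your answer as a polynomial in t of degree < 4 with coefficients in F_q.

54887317224533 + 59230579320417*t + 191229264599309*t^2 + 195600991346213*t^3

e_{13}(aP+bQ,cP+dQ) = e_{13}(P,Q)^(ad-bc); with (a,b,c,d)=(3,9,8,3) this gives the det-13 law.
3*3 - 9*8 = -63; reduced mod 13: det = 2, inverse 7.
n = 13 = (1101)_2 (4 bits, wt 3); accumulate f_{13,P'}(Q'+S)/f_{13,P'}(S) along the 3-step ladder.
The quotient is 40583926597739 + 168097160185367*t + 215491077663385*t^2 + 29713604149891*t^3.
Hence e(P,Q) = 54887317224533 + 59230579320417*t + 191229264599309*t^2 + 195600991346213*t^3 in F_{235027785277657^4}^*.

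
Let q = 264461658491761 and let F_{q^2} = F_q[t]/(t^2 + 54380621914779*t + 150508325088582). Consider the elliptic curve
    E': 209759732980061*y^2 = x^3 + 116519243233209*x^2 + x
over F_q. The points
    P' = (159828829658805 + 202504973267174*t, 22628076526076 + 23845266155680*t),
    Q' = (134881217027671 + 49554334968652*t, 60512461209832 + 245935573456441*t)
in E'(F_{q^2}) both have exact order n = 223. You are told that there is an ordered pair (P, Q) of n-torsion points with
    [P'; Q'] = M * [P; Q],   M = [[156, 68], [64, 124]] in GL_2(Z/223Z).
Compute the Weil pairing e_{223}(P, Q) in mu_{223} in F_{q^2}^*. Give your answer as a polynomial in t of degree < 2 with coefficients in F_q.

8666486934879 + 124753521033458*t

Since e_{223}(P,P)=e_{223}(Q,Q)=1 and e_{223}(Q,P)=e_{223}(P,Q)^{-1}, expanding e_{223}(156*P + 68*Q,64*P + 124*Q) leaves e(P,Q)^det(M).
Hence e(P,Q) = e(P',Q')^{35} where 35 = 51^{-1} mod 223.
Set x_W=97993274008547*u+218488221160141, y_W=97993274008547*v; then E': y_W^2=x_W^3+97511113662814*x_W+247826667259284.
Double-and-add over 11011111: 8-1 doublings, 7-1 additions; each step l_{T,T}/v_{2T} or l_{T,P'}/v at Q'+S for random S.
Result: e(P',Q') = 50002172599947 + 240213913909895*t.
Finally e_{223}(P,Q) = 8666486934879 + 124753521033458*t.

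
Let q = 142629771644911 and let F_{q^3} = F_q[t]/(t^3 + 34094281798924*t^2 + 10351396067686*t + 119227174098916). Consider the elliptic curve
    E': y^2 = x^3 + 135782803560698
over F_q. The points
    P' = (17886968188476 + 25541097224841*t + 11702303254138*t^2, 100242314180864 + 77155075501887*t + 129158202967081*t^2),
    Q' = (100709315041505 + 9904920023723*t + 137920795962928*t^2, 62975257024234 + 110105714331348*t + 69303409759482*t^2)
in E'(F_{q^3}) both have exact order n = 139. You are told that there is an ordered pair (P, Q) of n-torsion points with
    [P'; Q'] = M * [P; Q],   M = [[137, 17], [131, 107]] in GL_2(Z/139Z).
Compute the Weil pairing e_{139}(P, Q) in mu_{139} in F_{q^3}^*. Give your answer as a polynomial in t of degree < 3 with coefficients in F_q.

95703080201478 + 135593838482149*t + 74889390474216*t^2

The 139-Weil pairing on E[139] over F_{142629771644911} is alternating-bilinear: e_{139}(P',Q') = e_{139}(P,Q)^det(M).
137*107 - 17*131 = 12432; reduced mod 139: det = 61, inverse 98.
Miller loop for e_{139} over F_{142629771644911^3}: bits of 139 = 10001011; 7 double steps + 3 add steps, l/v at each.
Result: e(P',Q') = 45837172532143 + 63812847139280*t + 70602233517986*t^2.
e_{139}(P,Q) = (45837172532143 + 63812847139280*t + 70602233517986*t^2)^{98} = 95703080201478 + 135593838482149*t + 74889390474216*t^2.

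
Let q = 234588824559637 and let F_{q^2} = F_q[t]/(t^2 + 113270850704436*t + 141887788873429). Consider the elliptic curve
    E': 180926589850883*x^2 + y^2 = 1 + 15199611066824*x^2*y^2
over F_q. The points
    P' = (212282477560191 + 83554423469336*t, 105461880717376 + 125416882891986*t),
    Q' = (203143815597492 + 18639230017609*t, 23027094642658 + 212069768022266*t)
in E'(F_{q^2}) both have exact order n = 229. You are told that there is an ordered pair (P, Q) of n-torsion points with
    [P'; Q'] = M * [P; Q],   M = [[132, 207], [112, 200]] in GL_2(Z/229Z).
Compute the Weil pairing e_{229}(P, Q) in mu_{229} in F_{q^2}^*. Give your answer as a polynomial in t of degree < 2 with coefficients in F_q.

Under M = [[132,207],[112,200]] in GL_2(Z/229), e_{229}(P',Q') = e_{229}(P,Q)^(132*200-207*112 mod 229).
132*200 - 207*112 = 3216; reduced mod 229: det = 10, inverse 23.
Map (x,y)_Ed via u=(1+y)/(1-y), v=(1+y)/((1-y)x) to Montgomery A=84806915724373,B=231667825929179; then to (a',b')=(189985453865098,125726109022012).
Miller loop for e_{229} over F_{234588824559637^2}: bits of 229 = 11100101; 7 double steps + 4 add steps, l/v at each.
f_P(D_Q)/f_Q(D_P) = 229529817041145 + 496356103159*t.
Thus e_{229}(P,Q) = 89916745462346 + 188674371231352*t.

89916745462346 + 188674371231352*t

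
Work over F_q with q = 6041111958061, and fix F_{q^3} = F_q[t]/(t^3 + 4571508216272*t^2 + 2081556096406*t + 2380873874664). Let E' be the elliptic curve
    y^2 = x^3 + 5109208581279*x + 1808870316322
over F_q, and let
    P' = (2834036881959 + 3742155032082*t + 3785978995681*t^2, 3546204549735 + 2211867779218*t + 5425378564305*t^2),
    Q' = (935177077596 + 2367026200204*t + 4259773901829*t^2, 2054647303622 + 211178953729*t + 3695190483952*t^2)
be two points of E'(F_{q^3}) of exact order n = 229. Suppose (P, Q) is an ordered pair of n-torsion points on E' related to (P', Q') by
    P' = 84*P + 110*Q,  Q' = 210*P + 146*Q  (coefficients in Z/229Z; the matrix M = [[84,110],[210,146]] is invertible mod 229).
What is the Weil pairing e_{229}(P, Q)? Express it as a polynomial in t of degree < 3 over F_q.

e_{229}(aP+bQ,cP+dQ) = e_{229}(P,Q)^(ad-bc); with (a,b,c,d)=(84,110,210,146) this gives the det-229 law.
So e_{229}(P,Q) = e_{229}(P',Q')^{69}, since 156*69 = 1 mod 229.
n = 229 = (11100101)_2 (8 bits, wt 5); accumulate f_{229,P'}(Q'+S)/f_{229,P'}(S) along the 7-step ladder.
Result: e(P',Q') = 3307495934496 + 4075191966073*t + 4791821628855*t^2.
Finally e_{229}(P,Q) = 5849939570477 + 1496865645282*t + 2899282655882*t^2.

5849939570477 + 1496865645282*t + 2899282655882*t^2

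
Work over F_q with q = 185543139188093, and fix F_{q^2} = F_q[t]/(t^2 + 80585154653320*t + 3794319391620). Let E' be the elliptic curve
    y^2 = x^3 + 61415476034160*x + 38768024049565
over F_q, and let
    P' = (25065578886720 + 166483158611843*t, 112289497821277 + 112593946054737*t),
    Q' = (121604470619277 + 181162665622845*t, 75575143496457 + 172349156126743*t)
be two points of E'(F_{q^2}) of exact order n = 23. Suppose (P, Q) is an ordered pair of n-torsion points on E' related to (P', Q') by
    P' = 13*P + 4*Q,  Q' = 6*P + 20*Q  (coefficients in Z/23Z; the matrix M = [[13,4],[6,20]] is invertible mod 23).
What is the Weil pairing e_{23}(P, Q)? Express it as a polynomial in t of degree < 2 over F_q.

Under M = [[13,4],[6,20]] in GL_2(Z/23), e_{23}(P',Q') = e_{23}(P,Q)^(13*20-4*6 mod 23).
13*20 - 4*6 = 236; reduced mod 23: det = 6, inverse 4.
Miller loop for e_{23} over F_{185543139188093^2}: bits of 23 = 10111; 4 double steps + 3 add steps, l/v at each.
f_P(D_Q)/f_Q(D_P) = 48034752652511 + 18784580743506*t.
Finally e_{23}(P,Q) = 28593048648454 + 141984262161238*t.

28593048648454 + 141984262161238*t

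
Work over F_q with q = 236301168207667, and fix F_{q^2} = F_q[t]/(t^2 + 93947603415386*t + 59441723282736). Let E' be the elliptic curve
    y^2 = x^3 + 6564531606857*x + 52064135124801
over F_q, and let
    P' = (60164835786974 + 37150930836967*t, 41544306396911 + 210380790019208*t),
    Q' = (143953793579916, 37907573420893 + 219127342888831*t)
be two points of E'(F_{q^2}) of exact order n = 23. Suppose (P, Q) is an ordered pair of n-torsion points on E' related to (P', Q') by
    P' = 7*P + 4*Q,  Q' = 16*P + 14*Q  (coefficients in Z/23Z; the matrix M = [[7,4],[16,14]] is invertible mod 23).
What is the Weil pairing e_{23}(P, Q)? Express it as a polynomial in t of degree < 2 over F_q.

e_{23}(aP+bQ,cP+dQ) = e_{23}(P,Q)^(ad-bc); with (a,b,c,d)=(7,4,16,14) this gives the det-23 law.
7*14 - 4*16 = 34; reduced mod 23: det = 11, inverse 21.
Double-and-add over 10111: 5-1 doublings, 4-1 additions; each step l_{T,T}/v_{2T} or l_{T,P'}/v at Q'+S for random S.
So e_{23}(P',Q') = 90774604917744 + 119653896857306*t.
e_{23}(P,Q) = (90774604917744 + 119653896857306*t)^{21} = 190937977965060 + 115382784302791*t.

190937977965060 + 115382784302791*t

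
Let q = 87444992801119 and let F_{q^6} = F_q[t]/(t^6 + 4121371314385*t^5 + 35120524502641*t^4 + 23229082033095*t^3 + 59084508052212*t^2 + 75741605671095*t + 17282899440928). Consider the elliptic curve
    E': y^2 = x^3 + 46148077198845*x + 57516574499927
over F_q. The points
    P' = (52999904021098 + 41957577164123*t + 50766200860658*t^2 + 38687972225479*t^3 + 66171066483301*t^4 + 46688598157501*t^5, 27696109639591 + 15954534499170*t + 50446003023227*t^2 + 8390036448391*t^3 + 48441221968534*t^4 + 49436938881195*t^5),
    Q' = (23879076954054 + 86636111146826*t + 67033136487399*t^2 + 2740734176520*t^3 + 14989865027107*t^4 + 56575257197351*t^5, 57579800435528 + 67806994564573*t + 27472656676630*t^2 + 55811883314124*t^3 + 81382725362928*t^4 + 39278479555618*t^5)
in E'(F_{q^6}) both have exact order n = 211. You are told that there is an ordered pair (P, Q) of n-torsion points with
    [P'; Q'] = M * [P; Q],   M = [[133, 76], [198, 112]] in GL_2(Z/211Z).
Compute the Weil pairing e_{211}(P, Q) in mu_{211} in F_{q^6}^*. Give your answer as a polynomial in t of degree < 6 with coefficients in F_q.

Under M = [[133,76],[198,112]] in GL_2(Z/211), e_{211}(P',Q') = e_{211}(P,Q)^(133*112-76*198 mod 211).
Inverting 59 mod 211: 93. Thus e_{211}(P,Q) = e(P',Q')^{93}.
Double-and-add over 11010011: 8-1 doublings, 5-1 additions; each step l_{T,T}/v_{2T} or l_{T,P'}/v at Q'+S for random S.
The quotient is 8060581891373 + 12076792966248*t + 41652193714237*t^2 + 30166524061053*t^3 + 11296351936887*t^4 + 20293958063102*t^5.
Hence e(P,Q) = 13406691242488 + 10381707757790*t + 82790224451631*t^2 + 22830618156501*t^3 + 50666477502474*t^4 + 1839192098977*t^5 in F_{87444992801119^6}^*.

13406691242488 + 10381707757790*t + 82790224451631*t^2 + 22830618156501*t^3 + 50666477502474*t^4 + 1839192098977*t^5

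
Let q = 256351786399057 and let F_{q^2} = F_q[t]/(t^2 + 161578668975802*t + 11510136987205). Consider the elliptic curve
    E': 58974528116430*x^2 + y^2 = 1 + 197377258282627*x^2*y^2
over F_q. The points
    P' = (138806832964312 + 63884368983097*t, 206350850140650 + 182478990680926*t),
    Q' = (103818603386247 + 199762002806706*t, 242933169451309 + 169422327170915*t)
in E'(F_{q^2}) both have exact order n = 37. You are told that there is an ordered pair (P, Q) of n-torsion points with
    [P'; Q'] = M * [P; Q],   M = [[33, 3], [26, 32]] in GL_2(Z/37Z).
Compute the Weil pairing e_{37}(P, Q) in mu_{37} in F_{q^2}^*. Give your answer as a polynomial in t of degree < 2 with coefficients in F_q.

231461771069467 + 205199696650477*t

Since e_{37}(P,P)=e_{37}(Q,Q)=1 and e_{37}(Q,P)=e_{37}(P,Q)^{-1}, expanding e_{37}(33*P + 3*Q,26*P + 32*Q) leaves e(P,Q)^det(M).
Inverting 16 mod 37: 7. Thus e_{37}(P,Q) = e(P',Q')^{7}.
Map (x,y)_Ed via u=(1+y)/(1-y), v=(1+y)/((1-y)x) to Montgomery A=0,B=65921063233769; then to (a',b')=(198794696953753,0).
Miller loop for e_{37} over F_{256351786399057^2}: bits of 37 = 100101; 5 double steps + 2 add steps, l/v at each.
f_P(D_Q)/f_Q(D_P) = 203514645829110 + 51775360469930*t.
Thus e_{37}(P,Q) = 231461771069467 + 205199696650477*t.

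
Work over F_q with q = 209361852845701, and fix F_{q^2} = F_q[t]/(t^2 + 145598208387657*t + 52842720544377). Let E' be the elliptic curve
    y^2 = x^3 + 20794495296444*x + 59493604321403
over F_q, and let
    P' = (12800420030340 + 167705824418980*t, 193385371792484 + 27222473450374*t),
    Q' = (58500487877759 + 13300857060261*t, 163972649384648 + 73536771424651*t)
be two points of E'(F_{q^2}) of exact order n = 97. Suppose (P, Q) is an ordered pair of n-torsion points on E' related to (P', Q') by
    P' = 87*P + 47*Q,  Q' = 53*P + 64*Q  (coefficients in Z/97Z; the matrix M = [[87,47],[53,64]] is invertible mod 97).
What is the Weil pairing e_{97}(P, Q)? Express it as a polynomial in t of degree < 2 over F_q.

122518307362771 + 32243598525628*t

e_{97}(aP+bQ,cP+dQ) = e_{97}(P,Q)^(ad-bc); with (a,b,c,d)=(87,47,53,64) this gives the det-97 law.
87*64 - 47*53 = 3077; reduced mod 97: det = 70, inverse 79.
n = 97 = (1100001)_2 (7 bits, wt 3); accumulate f_{97,P'}(Q'+S)/f_{97,P'}(S) along the 6-step ladder.
The quotient is 36803496108383 + 16432916055994*t.
e_{97}(P,Q) = (36803496108383 + 16432916055994*t)^{79} = 122518307362771 + 32243598525628*t.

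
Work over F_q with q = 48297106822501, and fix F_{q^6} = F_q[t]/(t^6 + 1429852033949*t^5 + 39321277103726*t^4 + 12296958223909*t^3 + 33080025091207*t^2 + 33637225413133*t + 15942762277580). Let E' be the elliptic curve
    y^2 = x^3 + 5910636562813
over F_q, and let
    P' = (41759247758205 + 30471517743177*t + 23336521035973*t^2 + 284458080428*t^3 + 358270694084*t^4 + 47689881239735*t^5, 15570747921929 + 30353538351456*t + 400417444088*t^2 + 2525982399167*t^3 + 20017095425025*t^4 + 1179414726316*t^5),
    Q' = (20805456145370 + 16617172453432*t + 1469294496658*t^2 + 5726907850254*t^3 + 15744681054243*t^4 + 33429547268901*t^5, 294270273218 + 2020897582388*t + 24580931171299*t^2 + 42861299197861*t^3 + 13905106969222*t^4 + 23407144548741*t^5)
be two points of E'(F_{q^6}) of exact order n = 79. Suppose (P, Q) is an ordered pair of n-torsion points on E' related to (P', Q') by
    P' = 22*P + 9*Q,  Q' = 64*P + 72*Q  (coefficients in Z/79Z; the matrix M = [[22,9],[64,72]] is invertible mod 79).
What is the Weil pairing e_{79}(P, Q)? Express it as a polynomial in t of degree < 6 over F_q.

Since e_{79}(P,P)=e_{79}(Q,Q)=1 and e_{79}(Q,P)=e_{79}(P,Q)^{-1}, expanding e_{79}(22*P + 9*Q,64*P + 72*Q) leaves e(P,Q)^det(M).
det M = 22*72 - 9*64 = 1008 = 60 (mod 79); 60^{-1} = 54 (mod 79).
7-bit Miller (1001111) on E'/F_{48297106822501} with a'=0, b'=5910636562813: accumulate tangent/chord ratios at Q'+S and P'+S'.
e_{79}(P',Q') = 27164903362805 + 1042268984559*t + 15409630628778*t^2 + 25779315626829*t^3 + 32822465398063*t^4 + 27716986780650*t^5.
(27164903362805 + 1042268984559*t + 15409630628778*t^2 + 25779315626829*t^3 + 32822465398063*t^4 + 27716986780650*t^5)^{54} mod (48297106822501,f) = 27248110160300 + 20971846383265*t + 25585660452526*t^2 + 18757635510980*t^3 + 14321439197452*t^4 + 8150604502374*t^5.

27248110160300 + 20971846383265*t + 25585660452526*t^2 + 18757635510980*t^3 + 14321439197452*t^4 + 8150604502374*t^5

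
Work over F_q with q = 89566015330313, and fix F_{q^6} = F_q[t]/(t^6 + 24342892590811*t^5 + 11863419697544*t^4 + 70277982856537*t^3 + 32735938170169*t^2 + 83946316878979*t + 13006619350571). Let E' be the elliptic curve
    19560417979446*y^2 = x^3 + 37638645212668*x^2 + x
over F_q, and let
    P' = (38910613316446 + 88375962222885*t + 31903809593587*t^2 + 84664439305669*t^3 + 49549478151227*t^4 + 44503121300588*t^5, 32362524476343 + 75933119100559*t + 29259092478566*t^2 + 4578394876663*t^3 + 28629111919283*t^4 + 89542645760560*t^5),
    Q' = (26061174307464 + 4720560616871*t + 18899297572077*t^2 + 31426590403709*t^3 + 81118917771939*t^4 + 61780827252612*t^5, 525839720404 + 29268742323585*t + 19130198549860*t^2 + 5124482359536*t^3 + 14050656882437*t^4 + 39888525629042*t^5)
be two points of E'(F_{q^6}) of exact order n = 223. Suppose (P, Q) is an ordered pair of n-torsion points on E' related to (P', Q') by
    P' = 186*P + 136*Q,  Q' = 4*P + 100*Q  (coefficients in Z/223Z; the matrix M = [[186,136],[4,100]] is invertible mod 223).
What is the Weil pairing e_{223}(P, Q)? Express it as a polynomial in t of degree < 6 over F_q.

3413739978753 + 77853977761394*t + 30582334613087*t^2 + 82667251811991*t^3 + 48910378288164*t^4 + 4141759984027*t^5

Since e_{223}(P,P)=e_{223}(Q,Q)=1 and e_{223}(Q,P)=e_{223}(P,Q)^{-1}, expanding e_{223}(186*P + 136*Q,4*P + 100*Q) leaves e(P,Q)^det(M).
det(M) mod 223 = 216; its inverse in (Z/223)^* is 191 (check: 216*191 mod 223 = 1).
Set x_W=1819024148420*u+47160290111709, y_W=1819024148420*v; then E': y_W^2=x_W^3+956928222617*x_W+82179542176487.
Double-and-add over 11011111: 8-1 doublings, 7-1 additions; each step l_{T,T}/v_{2T} or l_{T,P'}/v at Q'+S for random S.
e_{223}(P',Q') = 45666462675818 + 2700519289070*t + 16787512361357*t^2 + 13899224898417*t^3 + 42819692553705*t^4 + 47159690253071*t^5.
e_{223}(P,Q) = (45666462675818 + 2700519289070*t + 16787512361357*t^2 + 13899224898417*t^3 + 42819692553705*t^4 + 47159690253071*t^5)^{191} = 3413739978753 + 77853977761394*t + 30582334613087*t^2 + 82667251811991*t^3 + 48910378288164*t^4 + 4141759984027*t^5.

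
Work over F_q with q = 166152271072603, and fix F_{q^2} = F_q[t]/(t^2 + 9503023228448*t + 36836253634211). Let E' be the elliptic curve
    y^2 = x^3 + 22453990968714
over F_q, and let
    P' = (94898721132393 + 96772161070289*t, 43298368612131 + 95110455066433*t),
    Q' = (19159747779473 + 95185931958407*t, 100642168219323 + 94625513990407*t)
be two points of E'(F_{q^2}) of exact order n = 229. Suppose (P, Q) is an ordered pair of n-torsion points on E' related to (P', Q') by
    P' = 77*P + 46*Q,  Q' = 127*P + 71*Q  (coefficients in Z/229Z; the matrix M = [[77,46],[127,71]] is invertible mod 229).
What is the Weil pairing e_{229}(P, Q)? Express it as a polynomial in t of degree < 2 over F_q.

113800687997055 + 88904235422392*t

Alternating bilinearity on E[229] (values in mu_{229} in F_{166152271072603^2}) gives e(P',Q') = e(P,Q)^det(M).
det M = 77*71 - 46*127 = -375 = 83 (mod 229); 83^{-1} = 149 (mod 229).
Build f_{229,P'} and f_{229,Q'} via the 8-bit ladder of 229=11100101_2; evaluate at shifted divisors; quotient in F_{166152271072603^2}.
So e_{229}(P',Q') = 129412338581958 + 4423401394012*t.
Raise to 149: e(P,Q) = 113800687997055 + 88904235422392*t in mu_{229}.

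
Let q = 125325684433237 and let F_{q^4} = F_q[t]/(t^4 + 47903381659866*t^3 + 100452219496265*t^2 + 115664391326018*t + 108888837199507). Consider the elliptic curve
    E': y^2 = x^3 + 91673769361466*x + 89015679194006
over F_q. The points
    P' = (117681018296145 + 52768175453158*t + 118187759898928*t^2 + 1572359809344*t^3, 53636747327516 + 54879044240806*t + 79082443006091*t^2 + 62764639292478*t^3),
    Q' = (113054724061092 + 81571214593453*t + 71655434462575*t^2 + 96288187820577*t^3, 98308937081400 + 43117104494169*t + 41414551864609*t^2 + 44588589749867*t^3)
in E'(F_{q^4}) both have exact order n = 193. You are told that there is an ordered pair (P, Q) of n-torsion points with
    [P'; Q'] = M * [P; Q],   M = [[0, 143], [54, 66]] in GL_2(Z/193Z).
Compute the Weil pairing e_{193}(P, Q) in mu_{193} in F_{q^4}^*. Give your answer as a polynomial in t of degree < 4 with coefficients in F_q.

e_{193}(aP+bQ,cP+dQ) = e_{193}(P,Q)^(ad-bc); with (a,b,c,d)=(0,143,54,66) this gives the det-193 law.
det(M) mod 193 = 191; its inverse in (Z/193)^* is 96 (check: 191*96 mod 193 = 1).
Double-and-add over 11000001: 8-1 doublings, 3-1 additions; each step l_{T,T}/v_{2T} or l_{T,P'}/v at Q'+S for random S.
So e_{193}(P',Q') = 102736437015783 + 20297780555460*t + 96068275295882*t^2 + 24488722417122*t^3.
Hence e(P,Q) = 122578452756757 + 21555680991579*t + 91470839617903*t^2 + 113585868521201*t^3 in F_{125325684433237^4}^*.

122578452756757 + 21555680991579*t + 91470839617903*t^2 + 113585868521201*t^3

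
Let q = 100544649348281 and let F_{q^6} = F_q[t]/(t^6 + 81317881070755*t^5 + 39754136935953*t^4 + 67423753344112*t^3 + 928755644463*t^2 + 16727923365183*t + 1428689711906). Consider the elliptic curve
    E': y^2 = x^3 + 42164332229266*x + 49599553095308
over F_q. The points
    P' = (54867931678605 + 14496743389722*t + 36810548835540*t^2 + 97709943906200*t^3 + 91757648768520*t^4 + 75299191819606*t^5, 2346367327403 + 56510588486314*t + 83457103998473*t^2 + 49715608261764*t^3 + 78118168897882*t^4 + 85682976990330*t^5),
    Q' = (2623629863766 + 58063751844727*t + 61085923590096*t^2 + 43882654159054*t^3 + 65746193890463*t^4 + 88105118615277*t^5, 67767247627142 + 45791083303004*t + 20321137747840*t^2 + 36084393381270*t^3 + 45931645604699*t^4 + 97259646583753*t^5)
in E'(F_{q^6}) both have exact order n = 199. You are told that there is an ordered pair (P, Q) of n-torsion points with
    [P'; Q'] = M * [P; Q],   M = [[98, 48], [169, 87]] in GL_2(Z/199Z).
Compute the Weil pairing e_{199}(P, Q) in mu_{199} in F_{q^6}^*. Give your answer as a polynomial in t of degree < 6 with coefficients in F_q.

Under M = [[98,48],[169,87]] in GL_2(Z/199), e_{199}(P',Q') = e_{199}(P,Q)^(98*87-48*169 mod 199).
det(M) mod 199 = 16; its inverse in (Z/199)^* is 112 (check: 16*112 mod 199 = 1).
Build f_{199,P'} and f_{199,Q'} via the 8-bit ladder of 199=11000111_2; evaluate at shifted divisors; quotient in F_{100544649348281^6}.
e_{199}(P',Q') = 57129171869993 + 65000825208219*t + 92919327750744*t^2 + 26669782711298*t^3 + 69752856908079*t^4 + 52138425961543*t^5.
e_{199}(P,Q) = (57129171869993 + 65000825208219*t + 92919327750744*t^2 + 26669782711298*t^3 + 69752856908079*t^4 + 52138425961543*t^5)^{112} = 26424558256688 + 81918949906276*t + 80067501755842*t^2 + 63439033939764*t^3 + 68467341728574*t^4 + 76648940272151*t^5.

26424558256688 + 81918949906276*t + 80067501755842*t^2 + 63439033939764*t^3 + 68467341728574*t^4 + 76648940272151*t^5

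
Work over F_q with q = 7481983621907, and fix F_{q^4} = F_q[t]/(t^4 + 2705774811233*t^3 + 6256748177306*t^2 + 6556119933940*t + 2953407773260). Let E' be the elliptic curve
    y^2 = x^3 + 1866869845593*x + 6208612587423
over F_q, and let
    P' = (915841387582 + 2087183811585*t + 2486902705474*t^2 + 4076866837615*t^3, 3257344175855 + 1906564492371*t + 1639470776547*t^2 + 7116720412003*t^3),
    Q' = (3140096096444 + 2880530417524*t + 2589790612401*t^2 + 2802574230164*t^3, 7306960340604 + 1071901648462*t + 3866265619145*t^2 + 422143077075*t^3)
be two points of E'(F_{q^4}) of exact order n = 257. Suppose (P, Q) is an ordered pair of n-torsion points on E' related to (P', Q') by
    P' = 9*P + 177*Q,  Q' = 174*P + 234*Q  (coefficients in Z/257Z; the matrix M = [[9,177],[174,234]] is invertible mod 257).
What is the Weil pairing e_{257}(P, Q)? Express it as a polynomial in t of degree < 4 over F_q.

1136042441039 + 4493051002002*t + 3606417724281*t^2 + 3327180823735*t^3

e_{257} is bilinear + alternating on E[257], so e_{257}(9*P + 177*Q, 174*P + 234*Q) = e_{257}(P,Q)^(9*234-177*174).
det(M) mod 257 = 92; its inverse in (Z/257)^* is 176 (check: 92*176 mod 257 = 1).
9-bit Miller (100000001) on E'/F_{7481983621907} with a'=1866869845593, b'=6208612587423: accumulate tangent/chord ratios at Q'+S and P'+S'.
So e_{257}(P',Q') = 1760971418951 + 5295721103552*t + 5595523659141*t^2 + 3639812283271*t^3.
Finally e_{257}(P,Q) = 1136042441039 + 4493051002002*t + 3606417724281*t^2 + 3327180823735*t^3.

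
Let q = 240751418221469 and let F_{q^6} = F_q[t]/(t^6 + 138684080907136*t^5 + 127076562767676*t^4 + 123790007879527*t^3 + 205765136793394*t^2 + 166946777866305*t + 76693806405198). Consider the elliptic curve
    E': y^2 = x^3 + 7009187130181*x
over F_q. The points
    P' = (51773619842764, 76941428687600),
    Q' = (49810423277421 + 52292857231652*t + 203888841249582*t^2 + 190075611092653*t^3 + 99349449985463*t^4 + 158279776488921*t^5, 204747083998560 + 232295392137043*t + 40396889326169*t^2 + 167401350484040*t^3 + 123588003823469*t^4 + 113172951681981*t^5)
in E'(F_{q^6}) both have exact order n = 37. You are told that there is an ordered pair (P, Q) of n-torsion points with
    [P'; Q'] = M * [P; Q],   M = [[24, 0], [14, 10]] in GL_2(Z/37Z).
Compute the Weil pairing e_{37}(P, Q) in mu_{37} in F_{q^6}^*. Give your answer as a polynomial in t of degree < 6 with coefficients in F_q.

Alternating bilinearity on E[37] (values in mu_{37} in F_{240751418221469^6}) gives e(P',Q') = e(P,Q)^det(M).
24*10 - 0*14 = 240; reduced mod 37: det = 18, inverse 35.
Miller loop for e_{37} over F_{240751418221469^6}: bits of 37 = 100101; 5 double steps + 2 add steps, l/v at each.
So e_{37}(P',Q') = 201178798595696 + 97133323658221*t + 145746483129919*t^2 + 7627623837606*t^3 + 165568682214326*t^4 + 57548478132939*t^5.
Raise to 35: e(P,Q) = 205255958718491 + 154481666329744*t + 143807724104751*t^2 + 175725387697732*t^3 + 143789392888413*t^4 + 160516339717563*t^5 in mu_{37}.

205255958718491 + 154481666329744*t + 143807724104751*t^2 + 175725387697732*t^3 + 143789392888413*t^4 + 160516339717563*t^5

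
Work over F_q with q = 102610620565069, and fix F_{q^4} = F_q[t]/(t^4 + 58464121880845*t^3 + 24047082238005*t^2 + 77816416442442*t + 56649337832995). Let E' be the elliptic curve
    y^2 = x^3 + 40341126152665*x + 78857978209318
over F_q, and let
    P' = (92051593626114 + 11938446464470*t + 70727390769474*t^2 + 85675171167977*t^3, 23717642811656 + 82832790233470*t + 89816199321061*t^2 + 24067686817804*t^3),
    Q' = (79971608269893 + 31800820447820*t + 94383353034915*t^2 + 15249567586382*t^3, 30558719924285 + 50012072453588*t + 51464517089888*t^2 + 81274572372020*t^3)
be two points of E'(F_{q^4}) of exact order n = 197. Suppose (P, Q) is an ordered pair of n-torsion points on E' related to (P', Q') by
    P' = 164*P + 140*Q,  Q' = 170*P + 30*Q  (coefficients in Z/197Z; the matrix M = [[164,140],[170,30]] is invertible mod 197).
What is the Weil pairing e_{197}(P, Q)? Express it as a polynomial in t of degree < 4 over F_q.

e_{197}(aP+bQ,cP+dQ) = e_{197}(P,Q)^(ad-bc); with (a,b,c,d)=(164,140,170,30) this gives the det-197 law.
det M = 164*30 - 140*170 = -18880 = 32 (mod 197); 32^{-1} = 117 (mod 197).
Miller loop for e_{197} over F_{102610620565069^4}: bits of 197 = 11000101; 7 double steps + 3 add steps, l/v at each.
Result: e(P',Q') = 28929263985293 + 3024831965277*t + 18999391483389*t^2 + 42492269633452*t^3.
(28929263985293 + 3024831965277*t + 18999391483389*t^2 + 42492269633452*t^3)^{117} mod (102610620565069,f) = 92320078263728 + 6328391639380*t + 40423985913468*t^2 + 61469543559773*t^3.

92320078263728 + 6328391639380*t + 40423985913468*t^2 + 61469543559773*t^3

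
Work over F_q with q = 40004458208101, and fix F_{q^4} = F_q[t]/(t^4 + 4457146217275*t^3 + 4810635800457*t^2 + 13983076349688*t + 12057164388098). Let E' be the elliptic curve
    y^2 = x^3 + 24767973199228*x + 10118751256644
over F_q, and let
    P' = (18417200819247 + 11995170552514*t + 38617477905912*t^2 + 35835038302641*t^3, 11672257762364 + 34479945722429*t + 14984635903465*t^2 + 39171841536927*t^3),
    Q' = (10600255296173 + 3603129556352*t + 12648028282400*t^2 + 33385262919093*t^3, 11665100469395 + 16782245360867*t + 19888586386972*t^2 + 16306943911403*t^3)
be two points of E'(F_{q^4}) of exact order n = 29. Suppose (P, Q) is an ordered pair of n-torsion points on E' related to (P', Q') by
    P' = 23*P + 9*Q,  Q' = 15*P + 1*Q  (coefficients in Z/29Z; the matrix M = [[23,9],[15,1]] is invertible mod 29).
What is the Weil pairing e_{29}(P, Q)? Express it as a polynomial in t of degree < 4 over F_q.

Under M = [[23,9],[15,1]] in GL_2(Z/29), e_{29}(P',Q') = e_{29}(P,Q)^(23*1-9*15 mod 29).
Inverting 4 mod 29: 22. Thus e_{29}(P,Q) = e(P',Q')^{22}.
n = 29 = (11101)_2 (5 bits, wt 4); accumulate f_{29,P'}(Q'+S)/f_{29,P'}(S) along the 4-step ladder.
e_{29}(P',Q') = 30068602507883 + 3352778137763*t + 13359909527063*t^2 + 35892082345623*t^3.
(30068602507883 + 3352778137763*t + 13359909527063*t^2 + 35892082345623*t^3)^{22} mod (40004458208101,f) = 19692954969063 + 7470174595602*t + 20298009522904*t^2 + 38612423756736*t^3.

19692954969063 + 7470174595602*t + 20298009522904*t^2 + 38612423756736*t^3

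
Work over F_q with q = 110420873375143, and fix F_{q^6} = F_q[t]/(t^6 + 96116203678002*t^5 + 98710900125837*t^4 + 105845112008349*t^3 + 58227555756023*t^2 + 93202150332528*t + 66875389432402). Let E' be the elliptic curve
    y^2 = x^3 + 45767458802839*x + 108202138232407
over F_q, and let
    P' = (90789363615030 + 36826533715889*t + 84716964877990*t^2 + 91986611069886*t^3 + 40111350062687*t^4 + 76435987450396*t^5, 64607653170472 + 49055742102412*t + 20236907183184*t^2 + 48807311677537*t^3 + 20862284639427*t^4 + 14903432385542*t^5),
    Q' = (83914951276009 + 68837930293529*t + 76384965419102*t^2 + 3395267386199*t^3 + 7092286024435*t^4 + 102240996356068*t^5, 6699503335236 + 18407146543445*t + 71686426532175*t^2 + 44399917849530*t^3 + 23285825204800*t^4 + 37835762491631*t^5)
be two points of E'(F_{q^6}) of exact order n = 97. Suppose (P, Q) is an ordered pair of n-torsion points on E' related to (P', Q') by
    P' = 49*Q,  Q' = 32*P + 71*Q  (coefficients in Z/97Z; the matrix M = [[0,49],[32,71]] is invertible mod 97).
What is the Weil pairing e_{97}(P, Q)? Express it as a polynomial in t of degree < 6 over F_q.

89634655879812 + 45899951011313*t + 46925826458198*t^2 + 107053967178047*t^3 + 16885905429408*t^4 + 71385968693890*t^5

The 97-Weil pairing on E[97] over F_{110420873375143} is alternating-bilinear: e_{97}(P',Q') = e_{97}(P,Q)^det(M).
Inverting 81 mod 97: 6. Thus e_{97}(P,Q) = e(P',Q')^{6}.
Double-and-add over 1100001: 7-1 doublings, 3-1 additions; each step l_{T,T}/v_{2T} or l_{T,P'}/v at Q'+S for random S.
f_P(D_Q)/f_Q(D_P) = 92399047981415 + 104289826659698*t + 26411430123782*t^2 + 49582973404592*t^3 + 110311925067686*t^4 + 70701630818487*t^5.
e_{97}(P,Q) = (92399047981415 + 104289826659698*t + 26411430123782*t^2 + 49582973404592*t^3 + 110311925067686*t^4 + 70701630818487*t^5)^{6} = 89634655879812 + 45899951011313*t + 46925826458198*t^2 + 107053967178047*t^3 + 16885905429408*t^4 + 71385968693890*t^5.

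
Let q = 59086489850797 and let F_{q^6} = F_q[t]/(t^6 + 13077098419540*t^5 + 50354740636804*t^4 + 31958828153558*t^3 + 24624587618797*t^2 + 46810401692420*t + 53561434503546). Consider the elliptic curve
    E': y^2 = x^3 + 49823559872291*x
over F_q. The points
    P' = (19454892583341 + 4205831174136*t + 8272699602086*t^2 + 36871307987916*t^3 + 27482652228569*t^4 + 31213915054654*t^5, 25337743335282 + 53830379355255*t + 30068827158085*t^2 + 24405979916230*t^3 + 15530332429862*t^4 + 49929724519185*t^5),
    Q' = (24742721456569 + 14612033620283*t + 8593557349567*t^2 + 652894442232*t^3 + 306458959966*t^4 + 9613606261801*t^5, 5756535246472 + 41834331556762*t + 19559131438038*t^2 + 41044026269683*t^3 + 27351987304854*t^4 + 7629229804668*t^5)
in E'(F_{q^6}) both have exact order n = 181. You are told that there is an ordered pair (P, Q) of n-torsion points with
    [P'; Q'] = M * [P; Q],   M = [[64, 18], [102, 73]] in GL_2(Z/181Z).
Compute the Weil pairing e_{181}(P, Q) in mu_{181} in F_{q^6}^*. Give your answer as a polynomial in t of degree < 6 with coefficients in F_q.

Under M = [[64,18],[102,73]] in GL_2(Z/181), e_{181}(P',Q') = e_{181}(P,Q)^(64*73-18*102 mod 181).
So e_{181}(P,Q) = e_{181}(P',Q')^{3}, since 121*3 = 1 mod 181.
n = 181 = (10110101)_2 (8 bits, wt 5); accumulate f_{181,P'}(Q'+S)/f_{181,P'}(S) along the 7-step ladder.
Result: e(P',Q') = 48131585813500 + 55917096367709*t + 20066932540295*t^2 + 29936598250324*t^3 + 54650354810315*t^4 + 53685166198838*t^5.
(48131585813500 + 55917096367709*t + 20066932540295*t^2 + 29936598250324*t^3 + 54650354810315*t^4 + 53685166198838*t^5)^{3} mod (59086489850797,f) = 28220904583385 + 19525348533773*t + 37044939909637*t^2 + 28086899911285*t^3 + 3528480514048*t^4 + 15493420162443*t^5.

28220904583385 + 19525348533773*t + 37044939909637*t^2 + 28086899911285*t^3 + 3528480514048*t^4 + 15493420162443*t^5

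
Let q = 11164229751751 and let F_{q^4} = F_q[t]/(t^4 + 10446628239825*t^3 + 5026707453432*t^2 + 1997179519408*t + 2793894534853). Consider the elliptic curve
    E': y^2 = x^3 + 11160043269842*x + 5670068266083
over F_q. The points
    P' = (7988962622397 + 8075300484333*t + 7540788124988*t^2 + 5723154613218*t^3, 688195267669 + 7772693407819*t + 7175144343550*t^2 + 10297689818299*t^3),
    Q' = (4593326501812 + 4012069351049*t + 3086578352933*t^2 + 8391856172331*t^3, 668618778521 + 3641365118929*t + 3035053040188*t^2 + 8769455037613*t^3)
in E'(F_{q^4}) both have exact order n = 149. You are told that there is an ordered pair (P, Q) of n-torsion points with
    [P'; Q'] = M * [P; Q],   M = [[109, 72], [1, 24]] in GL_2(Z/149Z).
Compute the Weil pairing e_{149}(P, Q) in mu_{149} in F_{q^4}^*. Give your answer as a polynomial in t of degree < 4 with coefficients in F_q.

6043160132993 + 6600947051414*t + 7816679994696*t^2 + 10350271805172*t^3

The 149-Weil pairing on E[149] over F_{11164229751751} is alternating-bilinear: e_{149}(P',Q') = e_{149}(P,Q)^det(M).
det(M) mod 149 = 11; its inverse in (Z/149)^* is 122 (check: 11*122 mod 149 = 1).
Build f_{149,P'} and f_{149,Q'} via the 8-bit ladder of 149=10010101_2; evaluate at shifted divisors; quotient in F_{11164229751751^4}.
The quotient is 2098168865794 + 10493481018910*t + 6085548425345*t^2 + 10151629473497*t^3.
Thus e_{149}(P,Q) = 6043160132993 + 6600947051414*t + 7816679994696*t^2 + 10350271805172*t^3.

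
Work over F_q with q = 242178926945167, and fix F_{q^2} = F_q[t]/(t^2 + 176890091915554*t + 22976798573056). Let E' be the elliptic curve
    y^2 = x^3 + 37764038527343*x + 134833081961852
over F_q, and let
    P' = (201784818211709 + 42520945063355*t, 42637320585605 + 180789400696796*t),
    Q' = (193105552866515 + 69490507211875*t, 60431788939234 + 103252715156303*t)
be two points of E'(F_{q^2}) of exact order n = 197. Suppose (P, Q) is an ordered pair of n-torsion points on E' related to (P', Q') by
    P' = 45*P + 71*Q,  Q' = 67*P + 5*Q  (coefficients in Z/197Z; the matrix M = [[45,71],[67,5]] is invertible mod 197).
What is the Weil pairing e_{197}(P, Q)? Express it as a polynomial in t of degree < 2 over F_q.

35352539065683 + 207314208864034*t

e_{197} is bilinear + alternating on E[197], so e_{197}(45*P + 71*Q, 67*P + 5*Q) = e_{197}(P,Q)^(45*5-71*67).
45*5 - 71*67 = -4532; reduced mod 197: det = 196, inverse 196.
Build f_{197,P'} and f_{197,Q'} via the 8-bit ladder of 197=11000101_2; evaluate at shifted divisors; quotient in F_{242178926945167^2}.
The quotient is 130767290251911 + 34864718081133*t.
Hence e(P,Q) = 35352539065683 + 207314208864034*t in F_{242178926945167^2}^*.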